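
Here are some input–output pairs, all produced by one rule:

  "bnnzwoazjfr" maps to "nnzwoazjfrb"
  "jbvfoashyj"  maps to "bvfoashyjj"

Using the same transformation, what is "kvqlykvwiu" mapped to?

The pattern: move the first character to the end.
Applying that to "kvqlykvwiu" gives "vqlykvwiuk".

vqlykvwiuk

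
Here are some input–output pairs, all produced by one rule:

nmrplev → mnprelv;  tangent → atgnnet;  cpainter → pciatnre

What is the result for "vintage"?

Rule — swap each adjacent pair of characters (1↔2, 3↔4, ...).
Applying that to "vintage" gives "ivtngae".

ivtngae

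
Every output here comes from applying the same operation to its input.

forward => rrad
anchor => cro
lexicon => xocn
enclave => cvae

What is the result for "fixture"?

xrue

What's happening: swap each adjacent pair of characters (1↔2, 3↔4, ...), then delete the first 3 characters.
On "fixture": the first step gives "iftxrue", and the second then gives "xrue".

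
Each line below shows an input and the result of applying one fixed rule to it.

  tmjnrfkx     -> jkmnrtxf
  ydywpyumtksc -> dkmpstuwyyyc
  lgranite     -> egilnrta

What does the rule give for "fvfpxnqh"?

fhnpqvxf

The rule is to sort the characters into alphabetical order, then move the first character to the end.
Working it through for "fvfpxnqh": intermediate "ffhnpqvx", final "fhnpqvxf".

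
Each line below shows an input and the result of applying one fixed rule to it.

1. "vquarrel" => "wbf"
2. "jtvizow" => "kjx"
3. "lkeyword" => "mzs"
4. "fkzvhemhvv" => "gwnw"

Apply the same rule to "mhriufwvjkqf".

What's happening: shift every letter 1 place forward in the alphabet (wrapping around), then keep one character in every 3, starting at position 1 (positions 1st, 4th, 7th, ...).
Starting from "mhriufwvjkqf": after the first operation, "nisjvgxwklrg"; after the second, "njxl".

njxl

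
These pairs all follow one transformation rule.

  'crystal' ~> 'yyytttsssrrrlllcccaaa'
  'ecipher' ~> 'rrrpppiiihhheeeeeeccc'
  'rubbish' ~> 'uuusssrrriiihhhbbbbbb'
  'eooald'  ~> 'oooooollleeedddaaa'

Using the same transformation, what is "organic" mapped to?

The transformation: sort the characters into reverse alphabetical order, then repeat every character 3 times.
On "organic": the first step gives "ronigca", and the second then gives "rrrooonnniiigggcccaaa".
(Check on "ecipher": → "rpiheec" → "rrrpppiiihhheeeeeeccc" ✓)

rrrooonnniiigggcccaaa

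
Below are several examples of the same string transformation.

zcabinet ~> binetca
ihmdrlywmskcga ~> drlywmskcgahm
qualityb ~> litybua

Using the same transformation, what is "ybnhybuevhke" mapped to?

What's happening: delete the first character, then move the first 2 characters to the end (rotate left by 2).
For "ybnhybuevhke", step one produces "bnhybuevhke"; step two turns that into "hybuevhkebn".

hybuevhkebn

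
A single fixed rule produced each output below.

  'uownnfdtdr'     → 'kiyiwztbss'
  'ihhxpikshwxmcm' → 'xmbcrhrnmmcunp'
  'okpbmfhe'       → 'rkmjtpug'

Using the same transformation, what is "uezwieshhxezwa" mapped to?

Looking at the pairs, the operation is to shift every letter 5 places forward in the alphabet (wrapping around), then swap the front and back halves of the string.
Working it through for "uezwieshhxezwa": intermediate "zjebnjxmmcjebf", final "mmcjebfzjebnjx".

mmcjebfzjebnjx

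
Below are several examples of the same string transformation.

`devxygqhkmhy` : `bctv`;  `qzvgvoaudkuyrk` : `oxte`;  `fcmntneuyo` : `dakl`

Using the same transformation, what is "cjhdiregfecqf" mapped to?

ahfb

Each output is the input with this applied: shift every letter 2 places backward in the alphabet (wrapping around), then keep only the first 4 characters.
Working it through for "cjhdiregfecqf": intermediate "ahfbgpcedcaod", final "ahfb".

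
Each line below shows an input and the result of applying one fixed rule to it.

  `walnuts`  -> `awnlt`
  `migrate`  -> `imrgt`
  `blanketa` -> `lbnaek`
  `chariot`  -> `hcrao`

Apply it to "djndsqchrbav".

jddnqshcbr

Each output is the input with this applied: swap each adjacent pair of characters (1↔2, 3↔4, ...), then delete the last 2 characters.
"djndsqchrbav" → "jddnqshcbrva" → "jddnqshcbr".
(Check on "migrate": → "imrgtae" → "imrgt" ✓)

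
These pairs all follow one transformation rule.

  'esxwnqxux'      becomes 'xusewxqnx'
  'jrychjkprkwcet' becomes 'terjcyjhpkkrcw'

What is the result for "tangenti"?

itatgnne

Rule — move the last 2 characters to the front (rotate right by 2), then swap each adjacent pair of characters (1↔2, 3↔4, ...).
On "tangenti": the first step gives "titangen", and the second then gives "itatgnne".
(Check on "esxwnqxux": → "uxesxwnqx" → "xusewxqnx" ✓)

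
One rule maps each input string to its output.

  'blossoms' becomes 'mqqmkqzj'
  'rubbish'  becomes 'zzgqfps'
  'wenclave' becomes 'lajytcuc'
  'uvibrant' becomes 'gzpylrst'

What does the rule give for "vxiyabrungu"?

gwyzpslestv

What's happening: shift every letter 2 places backward in the alphabet (wrapping around), then move the first 2 characters to the end (rotate left by 2).
Working it through for "vxiyabrungu": intermediate "tvgwyzpsles", final "gwyzpslestv".
(Check on "wenclave": → "uclajytc" → "lajytcuc" ✓)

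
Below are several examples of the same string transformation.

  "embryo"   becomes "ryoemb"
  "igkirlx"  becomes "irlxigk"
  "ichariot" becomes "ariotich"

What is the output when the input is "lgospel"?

Rule — move the first 3 characters to the end (rotate left by 3).
"lgospel" → "spellgo".

spellgo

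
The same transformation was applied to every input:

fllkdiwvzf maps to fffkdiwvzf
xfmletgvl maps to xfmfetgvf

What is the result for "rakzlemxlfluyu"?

rakzfemxfffuyu

The pattern: replace every "l" with "f".
On "rakzlemxlfluyu" that produces "rakzfemxfffuyu".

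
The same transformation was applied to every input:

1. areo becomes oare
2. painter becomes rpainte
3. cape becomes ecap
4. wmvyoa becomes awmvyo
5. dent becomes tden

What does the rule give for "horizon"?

nhorizo

Rule — move the last character to the front.
So "horizon" becomes "nhorizo".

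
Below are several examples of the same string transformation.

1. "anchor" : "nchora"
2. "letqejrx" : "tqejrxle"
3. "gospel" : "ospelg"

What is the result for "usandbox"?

andboxus

Looking at the pairs, the operation is to swap the front and back halves of the string, then move the last 2 characters to the front (rotate right by 2).
"usandbox" → "andboxus".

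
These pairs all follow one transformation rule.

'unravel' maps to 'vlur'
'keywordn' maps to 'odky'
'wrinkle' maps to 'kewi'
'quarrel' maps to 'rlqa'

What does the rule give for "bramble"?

beba

In each case the input is transformed by: keep every other character starting from the first (positions 1st, 3rd, 5th, ...), then swap the front and back halves of the string.
Working it through for "bramble": intermediate "babe", final "beba".
(Check on "wrinkle": → "wike" → "kewi" ✓)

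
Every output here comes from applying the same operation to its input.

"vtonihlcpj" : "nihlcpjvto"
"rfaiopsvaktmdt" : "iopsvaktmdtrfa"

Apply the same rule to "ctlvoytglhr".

voytglhrctl

The pattern: move the first 3 characters to the end (rotate left by 3).
Applying that to "ctlvoytglhr" gives "voytglhrctl".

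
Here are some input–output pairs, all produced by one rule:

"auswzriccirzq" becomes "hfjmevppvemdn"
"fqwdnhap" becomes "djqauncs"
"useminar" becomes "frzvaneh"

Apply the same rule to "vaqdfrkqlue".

The pattern: move the first character to the end, then shift every letter 13 places forward in the alphabet (wrapping around) — i.e. ROT13.
"vaqdfrkqlue" → "aqdfrkqluev" → "ndqsexdyhri".
(Check on "auswzriccirzq": → "uswzriccirzqa" → "hfjmevppvemdn" ✓)

ndqsexdyhri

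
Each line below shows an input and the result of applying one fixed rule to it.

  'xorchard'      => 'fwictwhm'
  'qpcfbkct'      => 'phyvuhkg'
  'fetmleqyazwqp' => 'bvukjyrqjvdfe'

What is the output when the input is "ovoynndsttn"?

What's happening: move the last 3 characters to the front (rotate right by 3), then shift every letter 5 places forward in the alphabet (wrapping around).
For "ovoynndsttn", step one produces "ttnovoynnds"; step two turns that into "yystatdssix".

yystatdssix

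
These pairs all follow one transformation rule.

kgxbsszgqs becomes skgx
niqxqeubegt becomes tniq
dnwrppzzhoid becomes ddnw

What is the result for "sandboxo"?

The pattern: move the last character to the front, then keep only the first 4 characters.
Starting from "sandboxo": after the first operation, "osandbox"; after the second, "osan".
(Check on "niqxqeubegt": → "tniqxqeubeg" → "tniq" ✓)

osan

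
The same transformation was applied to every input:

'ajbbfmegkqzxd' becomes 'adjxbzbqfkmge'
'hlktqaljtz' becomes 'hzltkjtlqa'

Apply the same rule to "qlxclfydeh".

qhlexdcylf

The transformation: take characters alternately from the front and the back (1st, last, 2nd, 2nd-last, ...).
On "qlxclfydeh" that produces "qhlexdcylf".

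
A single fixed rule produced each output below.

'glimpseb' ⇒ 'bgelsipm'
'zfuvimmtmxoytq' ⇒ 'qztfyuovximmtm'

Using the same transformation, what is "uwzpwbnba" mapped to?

aubwnzbpw

Rule — reverse the string, then take characters alternately from the front and the back (1st, last, 2nd, 2nd-last, ...).
Starting from "uwzpwbnba": after the first operation, "abnbwpzwu"; after the second, "aubwnzbpw".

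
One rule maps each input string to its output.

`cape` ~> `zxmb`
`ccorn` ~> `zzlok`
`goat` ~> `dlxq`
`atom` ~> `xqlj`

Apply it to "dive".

The transformation: shift every letter 3 places backward in the alphabet (wrapping around).
On "dive" that produces "afsb".

afsb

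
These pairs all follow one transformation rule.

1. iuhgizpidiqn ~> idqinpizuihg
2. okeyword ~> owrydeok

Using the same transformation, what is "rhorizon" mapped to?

In each case the input is transformed by: move the last 3 characters to the front (rotate right by 3), then take characters alternately from the front and the back (1st, last, 2nd, 2nd-last, ...).
"rhorizon" → "zonrhori" → "ziornorh".

ziornorh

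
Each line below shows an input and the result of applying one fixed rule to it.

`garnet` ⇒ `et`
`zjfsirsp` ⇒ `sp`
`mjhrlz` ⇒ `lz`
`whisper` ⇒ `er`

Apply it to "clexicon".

In each case the input is transformed by: keep only the last 2 characters.
Applying that to "clexicon" gives "on".

on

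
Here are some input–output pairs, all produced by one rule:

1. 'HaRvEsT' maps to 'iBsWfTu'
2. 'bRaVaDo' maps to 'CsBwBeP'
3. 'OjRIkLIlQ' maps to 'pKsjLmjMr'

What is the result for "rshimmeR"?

Looking at the pairs, the operation is to shift every letter 1 place forward in the alphabet (wrapping around), then flip the case of every letter.
Starting from "rshimmeR": after the first operation, "stijnnfS"; after the second, "STIJNNFs".

STIJNNFs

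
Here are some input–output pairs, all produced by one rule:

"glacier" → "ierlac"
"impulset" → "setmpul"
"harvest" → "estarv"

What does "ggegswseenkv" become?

nkvgegswsee

Rule — delete the first character, then move the last 3 characters to the front (rotate right by 3).
Applying that to "ggegswseenkv" gives "nkvgegswsee".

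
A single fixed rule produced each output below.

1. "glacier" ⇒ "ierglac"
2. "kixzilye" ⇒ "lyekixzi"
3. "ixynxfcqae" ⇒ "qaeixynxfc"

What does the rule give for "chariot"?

The transformation: move the last 3 characters to the front (rotate right by 3).
Applying that to "chariot" gives "iotchar".

iotchar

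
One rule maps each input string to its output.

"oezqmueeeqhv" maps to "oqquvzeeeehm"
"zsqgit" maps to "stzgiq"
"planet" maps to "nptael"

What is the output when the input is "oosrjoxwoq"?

qrswxjoooo

The pattern: sort the characters into alphabetical order, then swap the front and back halves of the string.
Starting from "oosrjoxwoq": after the first operation, "jooooqrswx"; after the second, "qrswxjoooo".
(Check on "planet": → "aelnpt" → "nptael" ✓)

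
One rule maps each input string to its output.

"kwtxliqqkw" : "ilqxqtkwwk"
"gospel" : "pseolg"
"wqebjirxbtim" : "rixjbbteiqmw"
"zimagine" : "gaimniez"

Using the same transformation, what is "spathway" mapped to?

htwaapys

What's happening: swap the front and back halves of the string, then take characters alternately from the front and the back (1st, last, 2nd, 2nd-last, ...).
Starting from "spathway": after the first operation, "hwayspat"; after the second, "htwaapys".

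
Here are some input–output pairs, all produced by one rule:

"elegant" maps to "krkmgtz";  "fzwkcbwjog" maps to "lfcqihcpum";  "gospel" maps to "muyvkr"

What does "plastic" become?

vrgyzoi

Looking at the pairs, the operation is to shift every letter 6 places forward in the alphabet (wrapping around).
So "plastic" becomes "vrgyzoi".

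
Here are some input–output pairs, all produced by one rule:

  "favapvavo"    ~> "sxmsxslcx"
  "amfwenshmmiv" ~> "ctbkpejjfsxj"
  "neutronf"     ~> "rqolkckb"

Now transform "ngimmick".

What's happening: shift every letter 3 places backward in the alphabet (wrapping around), then move the first 2 characters to the end (rotate left by 2).
On "ngimmick": the first step gives "kdfjjfzh", and the second then gives "fjjfzhkd".

fjjfzhkd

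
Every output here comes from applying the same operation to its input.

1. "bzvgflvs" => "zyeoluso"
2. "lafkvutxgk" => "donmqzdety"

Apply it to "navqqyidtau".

jjrbwmtngto

The transformation: shift every letter 7 places backward in the alphabet (wrapping around), then move the first 3 characters to the end (rotate left by 3).
So "navqqyidtau" becomes "jjrbwmtngto".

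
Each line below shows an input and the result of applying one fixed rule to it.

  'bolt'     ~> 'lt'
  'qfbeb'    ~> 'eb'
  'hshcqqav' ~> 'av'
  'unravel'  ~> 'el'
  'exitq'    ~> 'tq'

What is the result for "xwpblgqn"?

qn

What's happening: keep only the last 2 characters.
For "xwpblgqn" the result is "qn".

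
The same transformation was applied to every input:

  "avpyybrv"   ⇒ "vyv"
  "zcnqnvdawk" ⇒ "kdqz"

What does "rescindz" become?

zie

The pattern: reverse the string, then keep one character in every 3, starting at position 1 (positions 1st, 4th, 7th, ...).
On "rescindz" that produces "zie".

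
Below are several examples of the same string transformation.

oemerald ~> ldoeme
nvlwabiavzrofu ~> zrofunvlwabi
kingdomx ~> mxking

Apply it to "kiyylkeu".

eukiyy

Looking at the pairs, the operation is to swap the front and back halves of the string, then delete the first 2 characters.
Applying both steps to "kiyylkeu": "lkeukiyy", then "eukiyy".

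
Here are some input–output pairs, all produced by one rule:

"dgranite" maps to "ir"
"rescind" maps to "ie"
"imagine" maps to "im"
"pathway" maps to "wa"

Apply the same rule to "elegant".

What's happening: reverse the string, then keep one character in every 3, starting at position 3 (positions 3rd, 6th, 9th, ...).
"elegant" → "tnagele" → "al".

al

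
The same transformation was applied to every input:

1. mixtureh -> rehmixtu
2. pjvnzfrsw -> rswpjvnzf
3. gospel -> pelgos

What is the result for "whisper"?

In each case the input is transformed by: move the last 3 characters to the front (rotate right by 3).
For "whisper" the result is "perwhis".

perwhis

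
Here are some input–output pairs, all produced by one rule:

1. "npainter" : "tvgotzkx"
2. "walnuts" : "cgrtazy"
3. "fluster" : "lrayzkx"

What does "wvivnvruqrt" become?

What's happening: shift every letter 6 places forward in the alphabet (wrapping around).
On "wvivnvruqrt" that produces "cbobtbxawxz".

cbobtbxawxz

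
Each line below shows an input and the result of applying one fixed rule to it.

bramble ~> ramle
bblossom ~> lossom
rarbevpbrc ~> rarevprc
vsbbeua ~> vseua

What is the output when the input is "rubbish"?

ruish

The rule is to remove every "b".
For "rubbish" the result is "ruish".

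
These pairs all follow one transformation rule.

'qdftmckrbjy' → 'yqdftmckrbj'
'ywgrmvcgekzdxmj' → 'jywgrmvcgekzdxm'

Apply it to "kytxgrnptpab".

The transformation: move the last character to the front.
Applying that to "kytxgrnptpab" gives "bkytxgrnptpa".

bkytxgrnptpa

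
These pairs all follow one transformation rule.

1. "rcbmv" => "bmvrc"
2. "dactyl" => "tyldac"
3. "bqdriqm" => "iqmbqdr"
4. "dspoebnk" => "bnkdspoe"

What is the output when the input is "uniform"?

Looking at the pairs, the operation is to move the last 3 characters to the front (rotate right by 3).
On "uniform" that produces "ormunif".

ormunif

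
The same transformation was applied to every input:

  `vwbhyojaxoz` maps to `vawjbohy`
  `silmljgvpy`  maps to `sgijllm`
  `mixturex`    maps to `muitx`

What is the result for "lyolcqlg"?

What's happening: delete the last 3 characters, then take characters alternately from the front and the back (1st, last, 2nd, 2nd-last, ...).
Starting from "lyolcqlg": after the first operation, "lyolc"; after the second, "lcylo".

lcylo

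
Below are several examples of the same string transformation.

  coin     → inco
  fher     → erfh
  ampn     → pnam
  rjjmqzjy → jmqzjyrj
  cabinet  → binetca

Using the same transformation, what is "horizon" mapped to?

rizonho

The pattern: move the first 2 characters to the end (rotate left by 2).
On "horizon" that produces "rizonho".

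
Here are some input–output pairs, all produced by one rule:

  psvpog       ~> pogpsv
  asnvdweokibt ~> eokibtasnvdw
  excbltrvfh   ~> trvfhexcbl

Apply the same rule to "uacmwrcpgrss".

Looking at the pairs, the operation is to swap the front and back halves of the string.
Applying that to "uacmwrcpgrss" gives "cpgrssuacmwr".

cpgrssuacmwr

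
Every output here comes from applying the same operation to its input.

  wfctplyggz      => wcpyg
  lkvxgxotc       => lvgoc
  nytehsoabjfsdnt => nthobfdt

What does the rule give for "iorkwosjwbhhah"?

The rule is to keep every other character starting from the first (positions 1st, 3rd, 5th, ...).
"iorkwosjwbhhah" → "irwswha".

irwswha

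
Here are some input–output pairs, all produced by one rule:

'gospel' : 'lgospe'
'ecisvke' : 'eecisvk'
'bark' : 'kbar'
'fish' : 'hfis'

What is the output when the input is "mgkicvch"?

hmgkicvc

Rule — move the last character to the front.
So "mgkicvch" becomes "hmgkicvc".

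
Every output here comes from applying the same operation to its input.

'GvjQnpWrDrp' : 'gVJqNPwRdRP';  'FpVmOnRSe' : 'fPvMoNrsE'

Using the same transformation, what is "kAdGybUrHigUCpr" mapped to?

Each output is the input with this applied: flip the case of every letter.
Doing the same to "kAdGybUrHigUCpr": "KaDgYBuRhIGucPR".

KaDgYBuRhIGucPR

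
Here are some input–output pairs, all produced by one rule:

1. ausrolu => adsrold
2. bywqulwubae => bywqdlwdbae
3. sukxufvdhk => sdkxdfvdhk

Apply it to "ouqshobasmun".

Rule — replace every "u" with "d".
Applying that to "ouqshobasmun" gives "odqshobasmdn".

odqshobasmdn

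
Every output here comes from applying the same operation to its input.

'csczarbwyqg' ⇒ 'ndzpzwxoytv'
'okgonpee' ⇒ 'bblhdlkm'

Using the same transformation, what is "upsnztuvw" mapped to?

strmpkwqr

The rule is to move the last 2 characters to the front (rotate right by 2), then shift every letter 3 places backward in the alphabet (wrapping around).
Doing the same to "upsnztuvw": "strmpkwqr".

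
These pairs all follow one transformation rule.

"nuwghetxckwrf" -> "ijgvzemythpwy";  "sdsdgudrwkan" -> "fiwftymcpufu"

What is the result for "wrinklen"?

pmngpytk

The rule is to shift every letter 2 places forward in the alphabet (wrapping around), then move the first 3 characters to the end (rotate left by 3).
On "wrinklen": the first step gives "ytkpmngp", and the second then gives "pmngpytk".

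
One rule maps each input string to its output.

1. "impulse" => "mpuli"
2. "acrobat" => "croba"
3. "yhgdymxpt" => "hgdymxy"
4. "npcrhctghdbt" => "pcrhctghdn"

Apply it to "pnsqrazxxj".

The rule is to delete the last 2 characters, then move the first character to the end.
Starting from "pnsqrazxxj": after the first operation, "pnsqrazx"; after the second, "nsqrazxp".

nsqrazxp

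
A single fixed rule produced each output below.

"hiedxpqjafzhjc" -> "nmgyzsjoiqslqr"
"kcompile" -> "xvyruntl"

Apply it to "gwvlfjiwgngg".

Looking at the pairs, the operation is to move the first 2 characters to the end (rotate left by 2), then shift every letter 9 places forward in the alphabet (wrapping around).
Starting from "gwvlfjiwgngg": after the first operation, "vlfjiwgngggw"; after the second, "euosrfpwpppf".

euosrfpwpppf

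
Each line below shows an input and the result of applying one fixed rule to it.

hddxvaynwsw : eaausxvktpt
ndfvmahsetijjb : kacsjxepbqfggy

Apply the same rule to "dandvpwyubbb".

The pattern: shift every letter 3 places backward in the alphabet (wrapping around).
So "dandvpwyubbb" becomes "axkasmtvryyy".

axkasmtvryyy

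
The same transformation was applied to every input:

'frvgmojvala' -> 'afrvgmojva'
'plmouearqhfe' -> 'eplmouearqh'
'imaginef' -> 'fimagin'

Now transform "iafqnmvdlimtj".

Looking at the pairs, the operation is to move the last character to the front, then delete the last character.
For "iafqnmvdlimtj", step one produces "jiafqnmvdlimt"; step two turns that into "jiafqnmvdlim".

jiafqnmvdlim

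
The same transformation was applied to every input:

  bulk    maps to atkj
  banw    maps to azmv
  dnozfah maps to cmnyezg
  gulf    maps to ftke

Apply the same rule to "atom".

Rule — shift every letter 1 place backward in the alphabet (wrapping around).
So "atom" becomes "zsnl".

zsnl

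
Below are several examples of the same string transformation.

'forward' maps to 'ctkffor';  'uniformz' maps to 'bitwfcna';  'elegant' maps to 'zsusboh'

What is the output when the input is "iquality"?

In each case the input is transformed by: swap each adjacent pair of characters (1↔2, 3↔4, ...), then shift every letter 12 places backward in the alphabet (wrapping around).
Working it through for "iquality": intermediate "qiauilyt", final "ewoiwzmh".

ewoiwzmh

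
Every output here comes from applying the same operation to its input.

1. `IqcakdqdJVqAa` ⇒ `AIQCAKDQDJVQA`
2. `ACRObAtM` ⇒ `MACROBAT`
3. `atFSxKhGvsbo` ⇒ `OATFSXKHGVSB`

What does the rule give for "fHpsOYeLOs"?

In each case the input is transformed by: move the last character to the front, then convert every letter to uppercase.
For "fHpsOYeLOs", step one produces "sfHpsOYeLO"; step two turns that into "SFHPSOYELO".

SFHPSOYELO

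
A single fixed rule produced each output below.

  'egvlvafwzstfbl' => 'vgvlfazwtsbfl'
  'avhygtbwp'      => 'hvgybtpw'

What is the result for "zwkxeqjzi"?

kwexjqiz

What's happening: delete the first character, then swap each adjacent pair of characters (1↔2, 3↔4, ...).
For "zwkxeqjzi" the result is "kwexjqiz".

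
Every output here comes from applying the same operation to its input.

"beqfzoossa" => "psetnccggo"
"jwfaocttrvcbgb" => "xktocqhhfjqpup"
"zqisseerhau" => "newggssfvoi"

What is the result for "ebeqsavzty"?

The pattern: shift every letter 12 places backward in the alphabet (wrapping around).
For "ebeqsavzty" the result is "spsegojnhm".

spsegojnhm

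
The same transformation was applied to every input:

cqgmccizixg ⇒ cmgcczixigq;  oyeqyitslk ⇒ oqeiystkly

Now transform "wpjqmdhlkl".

The rule is to swap each adjacent pair of characters (1↔2, 3↔4, ...), then move the first character to the end.
Starting from "wpjqmdhlkl": after the first operation, "pwqjdmlhlk"; after the second, "wqjdmlhlkp".

wqjdmlhlkp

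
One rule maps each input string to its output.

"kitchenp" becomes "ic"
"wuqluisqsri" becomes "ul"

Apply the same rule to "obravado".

ba

Looking at the pairs, the operation is to keep every other character starting from the second (positions 2nd, 4th, 6th, ...), then keep only the first 2 characters.
"obravado" → "baao" → "ba".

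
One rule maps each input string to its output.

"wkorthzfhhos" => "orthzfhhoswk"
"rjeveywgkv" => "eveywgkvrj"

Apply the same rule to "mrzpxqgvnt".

zpxqgvntmr

Rule — move the first 2 characters to the end (rotate left by 2).
Applying that to "mrzpxqgvnt" gives "zpxqgvntmr".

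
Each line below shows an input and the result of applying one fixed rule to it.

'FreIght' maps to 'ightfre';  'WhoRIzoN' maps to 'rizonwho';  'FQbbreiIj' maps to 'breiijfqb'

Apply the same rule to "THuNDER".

The pattern: move the first 3 characters to the end (rotate left by 3), then convert every letter to lowercase.
Applying both steps to "THuNDER": "NDERTHu", then "nderthu".

nderthu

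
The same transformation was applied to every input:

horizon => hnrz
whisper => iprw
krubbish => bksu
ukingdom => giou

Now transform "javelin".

jlnv

The rule is to keep every other character starting from the first (positions 1st, 3rd, 5th, ...), then sort the characters into alphabetical order.
"javelin" → "jlnv".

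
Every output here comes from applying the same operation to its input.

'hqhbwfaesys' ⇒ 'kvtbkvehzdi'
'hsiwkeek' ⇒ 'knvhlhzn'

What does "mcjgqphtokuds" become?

pvfgmxjntrswk

Looking at the pairs, the operation is to shift every letter 3 places forward in the alphabet (wrapping around), then take characters alternately from the front and the back (1st, last, 2nd, 2nd-last, ...).
"mcjgqphtokuds" → "pfmjtskwrnxgv" → "pvfgmxjntrswk".
(Check on "hsiwkeek": → "kvlznhhn" → "knvhlhzn" ✓)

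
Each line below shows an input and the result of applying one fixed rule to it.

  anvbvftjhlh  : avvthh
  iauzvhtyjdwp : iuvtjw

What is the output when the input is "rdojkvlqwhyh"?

roklwy

Looking at the pairs, the operation is to keep every other character starting from the first (positions 1st, 3rd, 5th, ...).
"rdojkvlqwhyh" → "roklwy".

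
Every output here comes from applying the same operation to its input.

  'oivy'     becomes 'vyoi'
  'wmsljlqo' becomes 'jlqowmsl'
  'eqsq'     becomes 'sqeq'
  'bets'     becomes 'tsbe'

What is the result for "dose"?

The rule is to swap the front and back halves of the string.
"dose" → "sedo".

sedo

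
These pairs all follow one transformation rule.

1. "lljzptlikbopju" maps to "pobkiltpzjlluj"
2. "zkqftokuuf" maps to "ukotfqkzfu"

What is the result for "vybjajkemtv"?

The pattern: move the last 2 characters to the front (rotate right by 2), then reverse the string.
For "vybjajkemtv", step one produces "tvvybjajkem"; step two turns that into "mekjajbyvvt".

mekjajbyvvt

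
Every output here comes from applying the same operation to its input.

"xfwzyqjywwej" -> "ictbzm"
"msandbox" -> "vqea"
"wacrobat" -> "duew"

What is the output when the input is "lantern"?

Each output is the input with this applied: shift every letter 3 places forward in the alphabet (wrapping around), then keep every other character starting from the second (positions 2nd, 4th, 6th, ...).
Working it through for "lantern": intermediate "odqwhuq", final "dwu".

dwu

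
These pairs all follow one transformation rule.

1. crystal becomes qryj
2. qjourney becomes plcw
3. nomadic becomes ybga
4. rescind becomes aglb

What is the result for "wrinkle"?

lijc

Looking at the pairs, the operation is to shift every letter 2 places backward in the alphabet (wrapping around), then keep only the last 4 characters.
"wrinkle" → "upglijc" → "lijc".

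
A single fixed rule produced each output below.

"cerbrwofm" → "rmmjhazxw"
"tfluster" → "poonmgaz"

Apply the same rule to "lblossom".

In each case the input is transformed by: sort the characters into reverse alphabetical order, then shift every letter 5 places backward in the alphabet (wrapping around).
"lblossom" → "ssoomllb" → "nnjjhggw".

nnjjhggw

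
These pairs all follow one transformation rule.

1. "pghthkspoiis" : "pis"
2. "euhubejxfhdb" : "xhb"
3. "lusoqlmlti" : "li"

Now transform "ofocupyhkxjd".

What's happening: keep every other character starting from the second (positions 2nd, 4th, 6th, ...), then delete the first 3 characters.
For "ofocupyhkxjd", step one produces "fcphxd"; step two turns that into "hxd".

hxd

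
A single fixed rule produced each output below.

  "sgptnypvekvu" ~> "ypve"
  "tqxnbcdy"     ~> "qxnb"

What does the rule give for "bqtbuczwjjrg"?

czwj

Looking at the pairs, the operation is to move the last 3 characters to the front (rotate right by 3), then keep only the last 4 characters.
On "bqtbuczwjjrg": the first step gives "jrgbqtbuczwj", and the second then gives "czwj".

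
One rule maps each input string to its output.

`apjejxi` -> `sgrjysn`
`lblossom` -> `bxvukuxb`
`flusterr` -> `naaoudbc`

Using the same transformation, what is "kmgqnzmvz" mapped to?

Rule — shift every letter 9 places forward in the alphabet (wrapping around), then move the last 3 characters to the front (rotate right by 3).
On "kmgqnzmvz": the first step gives "tvpzwivei", and the second then gives "veitvpzwi".

veitvpzwi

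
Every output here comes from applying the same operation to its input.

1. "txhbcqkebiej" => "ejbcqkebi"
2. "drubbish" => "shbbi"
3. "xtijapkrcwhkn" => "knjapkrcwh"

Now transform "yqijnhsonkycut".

The transformation: delete the first 3 characters, then move the last 2 characters to the front (rotate right by 2).
On "yqijnhsonkycut": the first step gives "jnhsonkycut", and the second then gives "utjnhsonkyc".
(Check on "txhbcqkebiej": → "bcqkebiej" → "ejbcqkebi" ✓)

utjnhsonkyc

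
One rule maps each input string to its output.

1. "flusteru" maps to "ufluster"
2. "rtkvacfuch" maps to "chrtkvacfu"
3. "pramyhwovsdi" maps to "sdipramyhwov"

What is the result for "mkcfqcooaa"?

aamkcfqcoo

Each output is the input with this applied: swap the front and back halves of the string, then move the first 3 characters to the end (rotate left by 3).
Doing the same to "mkcfqcooaa": "aamkcfqcoo".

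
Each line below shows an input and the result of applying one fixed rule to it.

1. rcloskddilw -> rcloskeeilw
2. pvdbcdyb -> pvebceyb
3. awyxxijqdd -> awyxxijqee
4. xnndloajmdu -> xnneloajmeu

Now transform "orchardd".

orcharee

Rule — replace every "d" with "e".
"orchardd" → "orcharee".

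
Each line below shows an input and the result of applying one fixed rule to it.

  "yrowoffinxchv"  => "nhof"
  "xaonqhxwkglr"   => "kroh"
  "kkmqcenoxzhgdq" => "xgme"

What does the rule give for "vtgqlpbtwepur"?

The pattern: keep one character in every 3, starting at position 3 (positions 3rd, 6th, 9th, ...), then swap the front and back halves of the string.
"vtgqlpbtwepur" → "gpwu" → "wugp".

wugp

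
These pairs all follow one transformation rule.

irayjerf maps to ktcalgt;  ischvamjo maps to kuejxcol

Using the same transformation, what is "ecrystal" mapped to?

getauvc

In each case the input is transformed by: delete the last character, then shift every letter 2 places forward in the alphabet (wrapping around).
Working it through for "ecrystal": intermediate "ecrysta", final "getauvc".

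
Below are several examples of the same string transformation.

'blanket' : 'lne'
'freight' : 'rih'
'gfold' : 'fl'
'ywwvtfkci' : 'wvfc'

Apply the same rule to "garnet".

ant

Looking at the pairs, the operation is to keep every other character starting from the second (positions 2nd, 4th, 6th, ...).
For "garnet" the result is "ant".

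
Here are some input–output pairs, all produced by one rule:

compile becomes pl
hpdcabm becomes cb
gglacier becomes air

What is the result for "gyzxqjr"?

Each output is the input with this applied: keep every other character starting from the second (positions 2nd, 4th, 6th, ...), then delete the first character.
Starting from "gyzxqjr": after the first operation, "yxj"; after the second, "xj".

xj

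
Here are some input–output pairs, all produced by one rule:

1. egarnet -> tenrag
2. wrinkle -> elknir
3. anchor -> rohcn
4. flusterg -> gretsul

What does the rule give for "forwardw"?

In each case the input is transformed by: reverse the string, then delete the last character.
"forwardw" → "wdrawrof" → "wdrawro".

wdrawro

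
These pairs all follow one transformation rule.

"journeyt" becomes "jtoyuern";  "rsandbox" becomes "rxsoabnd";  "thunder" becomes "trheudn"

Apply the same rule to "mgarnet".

mtgeanr

Looking at the pairs, the operation is to take characters alternately from the front and the back (1st, last, 2nd, 2nd-last, ...).
Applying that to "mgarnet" gives "mtgeanr".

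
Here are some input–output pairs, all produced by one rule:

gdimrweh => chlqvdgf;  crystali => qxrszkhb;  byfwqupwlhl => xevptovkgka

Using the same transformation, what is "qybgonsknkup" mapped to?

Looking at the pairs, the operation is to move the first character to the end, then shift every letter 1 place backward in the alphabet (wrapping around).
So "qybgonsknkup" becomes "xafnmrjmjtop".

xafnmrjmjtop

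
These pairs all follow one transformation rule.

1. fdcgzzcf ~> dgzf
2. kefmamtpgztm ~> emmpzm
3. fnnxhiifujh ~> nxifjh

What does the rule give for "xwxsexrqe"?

wsxqe

Looking at the pairs, the operation is to swap each adjacent pair of characters (1↔2, 3↔4, ...), then keep every other character starting from the first (positions 1st, 3rd, 5th, ...).
Applying both steps to "xwxsexrqe": "wxsxxeqre", then "wsxqe".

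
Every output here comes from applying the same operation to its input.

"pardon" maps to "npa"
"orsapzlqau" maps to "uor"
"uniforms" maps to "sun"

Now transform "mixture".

Looking at the pairs, the operation is to move the first 2 characters to the end (rotate left by 2), then keep only the last 3 characters.
"mixture" → "xturemi" → "emi".

emi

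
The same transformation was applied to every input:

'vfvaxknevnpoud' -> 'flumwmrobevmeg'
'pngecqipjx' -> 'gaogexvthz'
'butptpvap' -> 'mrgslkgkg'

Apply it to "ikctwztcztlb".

kcszbtknqktq

Rule — shift every letter 9 places backward in the alphabet (wrapping around), then move the last 3 characters to the front (rotate right by 3).
Applying both steps to "ikctwztcztlb": "zbtknqktqkcs", then "kcszbtknqktq".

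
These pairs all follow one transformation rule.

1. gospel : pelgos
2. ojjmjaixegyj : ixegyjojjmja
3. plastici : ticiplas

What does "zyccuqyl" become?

uqylzycc

Rule — swap the front and back halves of the string.
On "zyccuqyl" that produces "uqylzycc".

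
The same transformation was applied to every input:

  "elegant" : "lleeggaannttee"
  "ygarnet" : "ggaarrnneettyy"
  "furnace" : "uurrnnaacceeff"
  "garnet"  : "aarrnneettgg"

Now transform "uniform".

Looking at the pairs, the operation is to double every character, then move the first 2 characters to the end (rotate left by 2).
"uniform" → "uunniiffoorrmm" → "nniiffoorrmmuu".

nniiffoorrmmuu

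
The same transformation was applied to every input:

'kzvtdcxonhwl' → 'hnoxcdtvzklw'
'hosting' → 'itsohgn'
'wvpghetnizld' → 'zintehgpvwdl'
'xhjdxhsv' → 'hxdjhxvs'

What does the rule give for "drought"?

guordth

The pattern: reverse the string, then move the first 2 characters to the end (rotate left by 2).
"drought" → "thguord" → "guordth".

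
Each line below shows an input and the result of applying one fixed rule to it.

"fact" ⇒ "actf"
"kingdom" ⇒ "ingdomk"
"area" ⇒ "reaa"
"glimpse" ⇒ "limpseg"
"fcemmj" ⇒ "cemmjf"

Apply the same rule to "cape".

apec

Looking at the pairs, the operation is to move the first character to the end.
Applying that to "cape" gives "apec".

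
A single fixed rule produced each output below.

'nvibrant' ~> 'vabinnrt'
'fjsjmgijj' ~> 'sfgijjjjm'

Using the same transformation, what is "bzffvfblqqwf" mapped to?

zbbfffflqqvw

The rule is to sort the characters into alphabetical order, then move the last character to the front.
"bzffvfblqqwf" → "bbfffflqqvwz" → "zbbfffflqqvw".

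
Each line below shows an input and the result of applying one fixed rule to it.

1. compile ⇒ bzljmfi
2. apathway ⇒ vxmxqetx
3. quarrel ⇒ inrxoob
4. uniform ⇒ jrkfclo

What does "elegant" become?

In each case the input is transformed by: shift every letter 3 places backward in the alphabet (wrapping around), then move the last character to the front.
"elegant" → "bibdxkq" → "qbibdxk".

qbibdxk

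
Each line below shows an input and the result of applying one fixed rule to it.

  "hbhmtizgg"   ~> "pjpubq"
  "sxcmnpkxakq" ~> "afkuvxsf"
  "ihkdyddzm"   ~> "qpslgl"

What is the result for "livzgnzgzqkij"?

tqdhovhohy

The pattern: delete the last 3 characters, then shift every letter 8 places forward in the alphabet (wrapping around).
Applying both steps to "livzgnzgzqkij": "livzgnzgzq", then "tqdhovhohy".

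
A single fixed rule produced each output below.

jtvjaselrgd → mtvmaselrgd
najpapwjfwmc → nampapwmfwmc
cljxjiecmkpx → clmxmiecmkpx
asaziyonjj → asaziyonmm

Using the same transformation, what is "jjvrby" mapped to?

The rule is to replace every "j" with "m".
So "jjvrby" becomes "mmvrby".

mmvrby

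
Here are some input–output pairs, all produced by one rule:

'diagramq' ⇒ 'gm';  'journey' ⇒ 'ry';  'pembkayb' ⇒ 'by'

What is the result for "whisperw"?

sr

In each case the input is transformed by: keep one character in every 3, starting at position 1 (positions 1st, 4th, 7th, ...), then delete the first character.
For "whisperw", step one produces "wsr"; step two turns that into "sr".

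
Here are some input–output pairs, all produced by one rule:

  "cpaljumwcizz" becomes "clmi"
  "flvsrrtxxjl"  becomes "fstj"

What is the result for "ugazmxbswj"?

What's happening: keep one character in every 3, starting at position 1 (positions 1st, 4th, 7th, ...).
Doing the same to "ugazmxbswj": "uzbj".

uzbj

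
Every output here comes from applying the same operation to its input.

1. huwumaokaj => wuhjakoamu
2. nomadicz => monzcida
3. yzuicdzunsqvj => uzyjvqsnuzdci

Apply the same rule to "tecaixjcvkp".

In each case the input is transformed by: move the first 3 characters to the end (rotate left by 3), then reverse the string.
Applying both steps to "tecaixjcvkp": "aixjcvkptec", then "cetpkvcjxia".

cetpkvcjxia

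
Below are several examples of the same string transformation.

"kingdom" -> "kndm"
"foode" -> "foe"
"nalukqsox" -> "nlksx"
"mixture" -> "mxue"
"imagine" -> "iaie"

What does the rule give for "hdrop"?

hrp

The rule is to keep every other character starting from the first (positions 1st, 3rd, 5th, ...).
Doing the same to "hdrop": "hrp".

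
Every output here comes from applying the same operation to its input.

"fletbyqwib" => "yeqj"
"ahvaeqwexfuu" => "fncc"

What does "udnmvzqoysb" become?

wgaj

Rule — shift every letter 8 places forward in the alphabet (wrapping around), then keep only the last 4 characters.
Applying both steps to "udnmvzqoysb": "clvudhywgaj", then "wgaj".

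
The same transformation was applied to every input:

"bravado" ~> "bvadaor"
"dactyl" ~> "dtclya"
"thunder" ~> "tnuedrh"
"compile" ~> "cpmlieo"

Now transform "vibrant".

The transformation: swap each adjacent pair of characters (1↔2, 3↔4, ...), then move the first character to the end.
Starting from "vibrant": after the first operation, "ivrbnat"; after the second, "vrbnati".

vrbnati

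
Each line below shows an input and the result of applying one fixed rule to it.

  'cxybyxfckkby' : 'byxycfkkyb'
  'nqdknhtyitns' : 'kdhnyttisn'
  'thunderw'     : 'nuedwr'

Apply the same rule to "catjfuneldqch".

The transformation: delete the first 2 characters, then swap each adjacent pair of characters (1↔2, 3↔4, ...).
Doing the same to "catjfuneldqch": "jtufendlcqh".

jtufendlcqh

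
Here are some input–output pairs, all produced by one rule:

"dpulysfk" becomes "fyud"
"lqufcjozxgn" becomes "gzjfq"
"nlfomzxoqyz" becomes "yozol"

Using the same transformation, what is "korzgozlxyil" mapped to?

ixzgrk

Each output is the input with this applied: reverse the string, then keep every other character starting from the second (positions 2nd, 4th, 6th, ...).
On "korzgozlxyil": the first step gives "liyxlzogzrok", and the second then gives "ixzgrk".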